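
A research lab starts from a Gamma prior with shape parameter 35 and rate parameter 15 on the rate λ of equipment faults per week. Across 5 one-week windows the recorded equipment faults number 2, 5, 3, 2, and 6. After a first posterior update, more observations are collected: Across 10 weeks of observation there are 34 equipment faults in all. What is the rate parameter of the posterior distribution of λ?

30

Total count: 2 + 5 + 3 + 2 + 6 = 18.
Total exposure: 5 weeks.
After the first batch: Gamma(35 + 18, 15 + 5) = Gamma(53, 20).
Total count 34 over total exposure 10 weeks.
After the second batch: Gamma(53 + 34, 20 + 10) = Gamma(87, 30).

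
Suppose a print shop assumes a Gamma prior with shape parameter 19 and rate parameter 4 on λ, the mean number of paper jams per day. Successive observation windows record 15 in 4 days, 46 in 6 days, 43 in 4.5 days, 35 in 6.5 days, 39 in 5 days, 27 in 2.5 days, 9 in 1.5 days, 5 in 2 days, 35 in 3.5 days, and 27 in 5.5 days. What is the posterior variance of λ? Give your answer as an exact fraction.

Total count: 15 + 46 + 43 + 35 + 39 + 27 + 9 + 5 + 35 + 27 = 281.
Total exposure: 4 + 6 + 4.5 + 6.5 + 5 + 2.5 + 1.5 + 2 + 3.5 + 5.5 = 41 days.
By Gamma–Poisson conjugacy, the posterior is Gamma(α + Σx, β + Σt) = Gamma(19 + 281, 4 + 41) = Gamma(300, 45).
Posterior variance = α'/β'² = 300/2025 = 4/27.

4/27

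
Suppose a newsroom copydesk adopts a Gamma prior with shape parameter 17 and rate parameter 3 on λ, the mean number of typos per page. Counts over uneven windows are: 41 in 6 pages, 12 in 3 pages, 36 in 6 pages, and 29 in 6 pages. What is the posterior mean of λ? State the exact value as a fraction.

Total count: 41 + 12 + 36 + 29 = 118.
Total exposure: 6 + 3 + 6 + 6 = 21 pages.
The Gamma prior is conjugate for the Poisson rate, so λ | data ~ Gamma(17+118, 3+21) = Gamma(135, 24).
Posterior mean = α'/β' = 135/24 = 45/8.

45/8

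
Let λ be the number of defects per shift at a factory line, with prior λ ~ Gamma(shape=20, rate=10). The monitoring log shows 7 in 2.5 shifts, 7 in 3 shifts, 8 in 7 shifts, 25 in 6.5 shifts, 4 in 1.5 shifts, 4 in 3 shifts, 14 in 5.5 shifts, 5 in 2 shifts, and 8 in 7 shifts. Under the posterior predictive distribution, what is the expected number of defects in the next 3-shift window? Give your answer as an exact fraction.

Total count: 7 + 7 + 8 + 25 + 4 + 4 + 14 + 5 + 8 = 82.
Total exposure: 2.5 + 3 + 7 + 6.5 + 1.5 + 3 + 5.5 + 2 + 7 = 38 shifts.
Conjugate update: add total count to the shape and total exposure to the rate, giving Gamma(102, 48).
Predictive mean over a 3-shift window = T·E[λ|data] = 3·102/48 = 51/8.

51/8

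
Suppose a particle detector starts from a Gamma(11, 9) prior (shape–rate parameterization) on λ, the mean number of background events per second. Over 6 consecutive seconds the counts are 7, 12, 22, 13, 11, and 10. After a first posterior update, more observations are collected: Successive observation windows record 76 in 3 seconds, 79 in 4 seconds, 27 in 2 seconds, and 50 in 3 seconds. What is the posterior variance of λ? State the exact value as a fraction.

106/243

Total count: 7 + 12 + 22 + 13 + 11 + 10 = 75.
Total exposure: 6 seconds.
After the first batch: Gamma(11 + 75, 9 + 6) = Gamma(86, 15).
Total count: 76 + 79 + 27 + 50 = 232.
Total exposure: 3 + 4 + 2 + 3 = 12 seconds.
After the second batch: Gamma(86 + 232, 15 + 12) = Gamma(318, 27).
Posterior variance = α'/β'² = 318/729 = 106/243.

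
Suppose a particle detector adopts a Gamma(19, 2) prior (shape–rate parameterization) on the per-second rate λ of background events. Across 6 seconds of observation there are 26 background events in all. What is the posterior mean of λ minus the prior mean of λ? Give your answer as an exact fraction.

-31/8

Total count 26 over total exposure 6 seconds.
Gamma(α, β) with Poisson data over total exposure Σt gives posterior Gamma(α+Σx, β+Σt) = Gamma(45, 8).
Posterior mean = 45/8 = 45/8; prior mean = 19/2 = 19/2. Difference = 45/8 − 19/2 = -31/8.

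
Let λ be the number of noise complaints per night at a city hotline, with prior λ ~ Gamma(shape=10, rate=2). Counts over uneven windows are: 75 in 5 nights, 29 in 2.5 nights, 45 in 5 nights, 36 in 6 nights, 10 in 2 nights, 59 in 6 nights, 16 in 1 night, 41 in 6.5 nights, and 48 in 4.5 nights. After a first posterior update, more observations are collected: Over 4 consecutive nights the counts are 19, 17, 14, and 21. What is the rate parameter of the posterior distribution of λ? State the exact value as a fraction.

89/2

Total count: 75 + 29 + 45 + 36 + 10 + 59 + 16 + 41 + 48 = 359.
Total exposure: 5 + 2.5 + 5 + 6 + 2 + 6 + 1 + 6.5 + 4.5 = 38.5 nights.
After the first batch: Gamma(10 + 359, 2 + 38.5) = Gamma(369, 81/2).
Total count: 19 + 17 + 14 + 21 = 71.
Total exposure: 4 nights.
After the second batch: Gamma(369 + 71, 81/2 + 4) = Gamma(440, 89/2).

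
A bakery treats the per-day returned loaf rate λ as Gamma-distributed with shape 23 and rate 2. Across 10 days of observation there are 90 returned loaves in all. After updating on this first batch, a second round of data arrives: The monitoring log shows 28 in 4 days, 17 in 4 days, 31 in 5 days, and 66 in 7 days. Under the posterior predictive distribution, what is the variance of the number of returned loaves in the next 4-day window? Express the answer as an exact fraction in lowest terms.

2295/64

Total count 90 over total exposure 10 days.
After the first batch: Gamma(23 + 90, 2 + 10) = Gamma(113, 12).
Total count: 28 + 17 + 31 + 66 = 142.
Total exposure: 4 + 4 + 5 + 7 = 20 days.
After the second batch: Gamma(113 + 142, 12 + 20) = Gamma(255, 32).
The posterior predictive for a window of length T is Negative Binomial with variance T·α'·(β'+T)/β'² = 4·255·36/1024 = 2295/64.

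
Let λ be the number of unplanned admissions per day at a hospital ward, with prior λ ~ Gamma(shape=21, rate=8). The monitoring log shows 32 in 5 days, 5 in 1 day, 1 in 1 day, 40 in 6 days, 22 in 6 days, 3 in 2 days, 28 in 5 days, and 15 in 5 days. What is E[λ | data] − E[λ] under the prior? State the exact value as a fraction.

Total count: 32 + 5 + 1 + 40 + 22 + 3 + 28 + 15 = 146.
Total exposure: 5 + 1 + 1 + 6 + 6 + 2 + 5 + 5 = 31 days.
Conjugate update: add total count to the shape and total exposure to the rate, giving Gamma(167, 39).
Posterior mean = 167/39 = 167/39; prior mean = 21/8 = 21/8. Difference = 167/39 − 21/8 = 517/312.

517/312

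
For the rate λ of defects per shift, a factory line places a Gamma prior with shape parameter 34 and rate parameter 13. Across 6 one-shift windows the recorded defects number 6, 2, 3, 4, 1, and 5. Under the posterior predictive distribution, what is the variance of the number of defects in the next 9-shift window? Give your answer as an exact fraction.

13860/361

Total count: 6 + 2 + 3 + 4 + 1 + 5 = 21.
Total exposure: 6 shifts.
Posterior: α' = 34 + 21 = 55, β' = 13 + 6 = 19.
The posterior predictive for a window of length T is Negative Binomial with variance T·α'·(β'+T)/β'² = 9·55·28/361 = 13860/361.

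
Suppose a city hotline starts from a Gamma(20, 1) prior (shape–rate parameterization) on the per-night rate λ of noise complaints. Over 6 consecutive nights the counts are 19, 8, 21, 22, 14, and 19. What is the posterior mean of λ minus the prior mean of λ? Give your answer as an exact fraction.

Total count: 19 + 8 + 21 + 22 + 14 + 19 = 103.
Total exposure: 6 nights.
Conjugate update: add total count to the shape and total exposure to the rate, giving Gamma(123, 7).
Posterior mean = 123/7 = 123/7; prior mean = 20/1 = 20. Difference = 123/7 − 20 = -17/7.

-17/7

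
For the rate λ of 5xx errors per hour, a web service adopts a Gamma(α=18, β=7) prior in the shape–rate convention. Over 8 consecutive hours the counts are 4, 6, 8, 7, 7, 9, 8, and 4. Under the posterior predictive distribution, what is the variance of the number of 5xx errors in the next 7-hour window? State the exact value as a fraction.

Total count: 4 + 6 + 8 + 7 + 7 + 9 + 8 + 4 = 53.
Total exposure: 8 hours.
Posterior: α' = 18 + 53 = 71, β' = 7 + 8 = 15.
The posterior predictive for a window of length T is Negative Binomial with variance T·α'·(β'+T)/β'² = 7·71·22/225 = 10934/225.

10934/225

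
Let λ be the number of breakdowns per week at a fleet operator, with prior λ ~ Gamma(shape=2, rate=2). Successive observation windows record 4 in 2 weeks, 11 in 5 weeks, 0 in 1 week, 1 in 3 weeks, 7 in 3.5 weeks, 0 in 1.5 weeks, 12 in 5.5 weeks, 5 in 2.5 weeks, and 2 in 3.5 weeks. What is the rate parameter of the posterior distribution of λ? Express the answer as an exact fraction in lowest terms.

Total count: 4 + 11 + 0 + 1 + 7 + 0 + 12 + 5 + 2 = 42.
Total exposure: 2 + 5 + 1 + 3 + 3.5 + 1.5 + 5.5 + 2.5 + 3.5 = 27.5 weeks.
Gamma(α, β) with Poisson data over total exposure Σt gives posterior Gamma(α+Σx, β+Σt) = Gamma(44, 59/2).

59/2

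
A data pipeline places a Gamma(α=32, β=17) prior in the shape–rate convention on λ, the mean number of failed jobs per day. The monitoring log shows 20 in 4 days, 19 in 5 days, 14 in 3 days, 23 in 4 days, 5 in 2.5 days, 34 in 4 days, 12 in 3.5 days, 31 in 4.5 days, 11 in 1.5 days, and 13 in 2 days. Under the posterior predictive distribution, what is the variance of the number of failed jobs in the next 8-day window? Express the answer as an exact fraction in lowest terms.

101008/2601

Total count: 20 + 19 + 14 + 23 + 5 + 34 + 12 + 31 + 11 + 13 = 182.
Total exposure: 4 + 5 + 3 + 4 + 2.5 + 4 + 3.5 + 4.5 + 1.5 + 2 = 34 days.
The Gamma prior is conjugate for the Poisson rate, so λ | data ~ Gamma(32+182, 17+34) = Gamma(214, 51).
The posterior predictive for a window of length T is Negative Binomial with variance T·α'·(β'+T)/β'² = 8·214·59/2601 = 101008/2601.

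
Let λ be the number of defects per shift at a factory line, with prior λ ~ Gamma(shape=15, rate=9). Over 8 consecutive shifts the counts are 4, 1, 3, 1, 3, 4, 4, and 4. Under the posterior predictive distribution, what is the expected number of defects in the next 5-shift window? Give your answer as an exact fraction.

195/17

Total count: 4 + 1 + 3 + 1 + 3 + 4 + 4 + 4 = 24.
Total exposure: 8 shifts.
Conjugate update: add total count to the shape and total exposure to the rate, giving Gamma(39, 17).
Predictive mean over a 5-shift window = T·E[λ|data] = 5·39/17 = 195/17.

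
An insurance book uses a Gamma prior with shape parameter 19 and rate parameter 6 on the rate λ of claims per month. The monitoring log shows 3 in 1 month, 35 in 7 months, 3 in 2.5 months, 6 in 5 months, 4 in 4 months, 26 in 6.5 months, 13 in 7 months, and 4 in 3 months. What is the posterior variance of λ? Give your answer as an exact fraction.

113/1764

Total count: 3 + 35 + 3 + 6 + 4 + 26 + 13 + 4 = 94.
Total exposure: 1 + 7 + 2.5 + 5 + 4 + 6.5 + 7 + 3 = 36 months.
Conjugate update: add total count to the shape and total exposure to the rate, giving Gamma(113, 42).
Posterior variance = α'/β'² = 113/1764.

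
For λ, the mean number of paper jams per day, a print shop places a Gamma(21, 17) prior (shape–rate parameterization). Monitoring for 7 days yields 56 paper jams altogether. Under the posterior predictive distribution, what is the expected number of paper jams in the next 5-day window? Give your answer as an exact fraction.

385/24

Total count 56 over total exposure 7 days.
Posterior: α' = 21 + 56 = 77, β' = 17 + 7 = 24.
Predictive mean over a 5-day window = T·E[λ|data] = 5·77/24 = 385/24.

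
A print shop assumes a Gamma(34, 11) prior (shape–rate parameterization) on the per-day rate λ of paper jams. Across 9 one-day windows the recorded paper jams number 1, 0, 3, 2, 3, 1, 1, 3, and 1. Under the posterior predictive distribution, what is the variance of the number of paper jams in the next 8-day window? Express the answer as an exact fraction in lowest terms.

Total count: 1 + 0 + 3 + 2 + 3 + 1 + 1 + 3 + 1 = 15.
Total exposure: 9 days.
Gamma(α, β) with Poisson data over total exposure Σt gives posterior Gamma(α+Σx, β+Σt) = Gamma(49, 20).
The posterior predictive for a window of length T is Negative Binomial with variance T·α'·(β'+T)/β'² = 8·49·28/400 = 686/25.

686/25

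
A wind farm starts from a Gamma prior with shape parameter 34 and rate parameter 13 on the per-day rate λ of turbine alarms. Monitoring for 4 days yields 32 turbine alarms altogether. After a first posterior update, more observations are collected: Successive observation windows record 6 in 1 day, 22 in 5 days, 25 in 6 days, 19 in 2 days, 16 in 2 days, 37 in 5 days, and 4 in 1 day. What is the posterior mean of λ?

5

Total count 32 over total exposure 4 days.
After the first batch: Gamma(34 + 32, 13 + 4) = Gamma(66, 17).
Total count: 6 + 22 + 25 + 19 + 16 + 37 + 4 = 129.
Total exposure: 1 + 5 + 6 + 2 + 2 + 5 + 1 = 22 days.
After the second batch: Gamma(66 + 129, 17 + 22) = Gamma(195, 39).
Posterior mean = α'/β' = 195/39 = 5.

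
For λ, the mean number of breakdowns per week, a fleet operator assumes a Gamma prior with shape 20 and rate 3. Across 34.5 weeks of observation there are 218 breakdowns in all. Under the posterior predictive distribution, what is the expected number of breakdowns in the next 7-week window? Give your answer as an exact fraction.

Total count 218 over total exposure 34.5 weeks.
Conjugate update: add total count to the shape and total exposure to the rate, giving Gamma(238, 75/2).
Predictive mean over a 7-week window = T·E[λ|data] = 7·238/(75/2) = 3332/75.

3332/75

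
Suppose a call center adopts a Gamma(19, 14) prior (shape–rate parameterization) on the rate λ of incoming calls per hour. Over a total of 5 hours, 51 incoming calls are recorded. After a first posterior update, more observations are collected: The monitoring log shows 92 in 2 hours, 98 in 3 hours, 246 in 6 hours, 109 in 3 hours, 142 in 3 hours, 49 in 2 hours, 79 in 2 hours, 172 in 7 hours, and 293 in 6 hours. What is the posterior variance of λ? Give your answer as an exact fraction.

1350/2809

Total count 51 over total exposure 5 hours.
After the first batch: Gamma(19 + 51, 14 + 5) = Gamma(70, 19).
Total count: 92 + 98 + 246 + 109 + 142 + 49 + 79 + 172 + 293 = 1280.
Total exposure: 2 + 3 + 6 + 3 + 3 + 2 + 2 + 7 + 6 = 34 hours.
After the second batch: Gamma(70 + 1280, 19 + 34) = Gamma(1350, 53).
Posterior variance = α'/β'² = 1350/2809.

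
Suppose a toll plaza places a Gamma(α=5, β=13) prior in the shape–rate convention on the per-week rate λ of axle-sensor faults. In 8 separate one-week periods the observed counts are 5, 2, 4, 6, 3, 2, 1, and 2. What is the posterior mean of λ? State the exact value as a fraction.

10/7

Total count: 5 + 2 + 4 + 6 + 3 + 2 + 1 + 2 = 25.
Total exposure: 8 weeks.
Gamma(α, β) with Poisson data over total exposure Σt gives posterior Gamma(α+Σx, β+Σt) = Gamma(30, 21).
Posterior mean = α'/β' = 30/21 = 10/7.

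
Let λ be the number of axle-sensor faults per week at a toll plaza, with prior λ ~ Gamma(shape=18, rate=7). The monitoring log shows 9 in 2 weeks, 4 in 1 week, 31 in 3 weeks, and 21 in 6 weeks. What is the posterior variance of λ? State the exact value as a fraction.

83/361

Total count: 9 + 4 + 31 + 21 = 65.
Total exposure: 2 + 1 + 3 + 6 = 12 weeks.
The Gamma prior is conjugate for the Poisson rate, so λ | data ~ Gamma(18+65, 7+12) = Gamma(83, 19).
Posterior variance = α'/β'² = 83/361.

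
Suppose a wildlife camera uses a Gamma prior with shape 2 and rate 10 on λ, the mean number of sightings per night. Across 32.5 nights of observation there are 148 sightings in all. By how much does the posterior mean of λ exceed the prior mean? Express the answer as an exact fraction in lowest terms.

283/85

Total count 148 over total exposure 32.5 nights.
The Gamma prior is conjugate for the Poisson rate, so λ | data ~ Gamma(2+148, 10+32.5) = Gamma(150, 85/2).
Posterior mean = 150/(85/2) = 60/17; prior mean = 2/10 = 1/5. Difference = 60/17 − 1/5 = 283/85.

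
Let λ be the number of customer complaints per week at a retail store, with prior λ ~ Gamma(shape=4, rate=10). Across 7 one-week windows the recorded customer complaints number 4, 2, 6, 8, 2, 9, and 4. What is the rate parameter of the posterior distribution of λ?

Total count: 4 + 2 + 6 + 8 + 2 + 9 + 4 = 35.
Total exposure: 7 weeks.
The Gamma prior is conjugate for the Poisson rate, so λ | data ~ Gamma(4+35, 10+7) = Gamma(39, 17).

17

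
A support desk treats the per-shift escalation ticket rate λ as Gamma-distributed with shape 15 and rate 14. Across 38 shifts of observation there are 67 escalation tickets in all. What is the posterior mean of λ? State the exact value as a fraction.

Total count 67 over total exposure 38 shifts.
Posterior: α' = 15 + 67 = 82, β' = 14 + 38 = 52.
Posterior mean = α'/β' = 82/52 = 41/26.

41/26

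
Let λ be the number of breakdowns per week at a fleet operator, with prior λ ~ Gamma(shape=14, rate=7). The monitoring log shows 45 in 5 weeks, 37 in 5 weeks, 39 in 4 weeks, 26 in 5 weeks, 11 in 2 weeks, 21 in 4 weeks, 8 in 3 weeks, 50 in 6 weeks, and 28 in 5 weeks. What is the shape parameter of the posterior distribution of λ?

279

Total count: 45 + 37 + 39 + 26 + 11 + 21 + 8 + 50 + 28 = 265.
Total exposure: 5 + 5 + 4 + 5 + 2 + 4 + 3 + 6 + 5 = 39 weeks.
Posterior: α' = 14 + 265 = 279, β' = 7 + 39 = 46.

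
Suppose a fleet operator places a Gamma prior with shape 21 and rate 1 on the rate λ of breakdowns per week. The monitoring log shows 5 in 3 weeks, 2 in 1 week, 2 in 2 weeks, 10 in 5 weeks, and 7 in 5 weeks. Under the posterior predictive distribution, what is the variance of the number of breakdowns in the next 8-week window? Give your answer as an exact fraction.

Total count: 5 + 2 + 2 + 10 + 7 = 26.
Total exposure: 3 + 1 + 2 + 5 + 5 = 16 weeks.
Gamma(α, β) with Poisson data over total exposure Σt gives posterior Gamma(α+Σx, β+Σt) = Gamma(47, 17).
The posterior predictive for a window of length T is Negative Binomial with variance T·α'·(β'+T)/β'² = 8·47·25/289 = 9400/289.

9400/289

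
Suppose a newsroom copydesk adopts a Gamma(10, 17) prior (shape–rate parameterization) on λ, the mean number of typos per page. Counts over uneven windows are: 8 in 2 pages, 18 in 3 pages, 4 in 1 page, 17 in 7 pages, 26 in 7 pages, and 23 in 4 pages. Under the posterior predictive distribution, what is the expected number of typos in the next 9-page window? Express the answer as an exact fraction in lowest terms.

Total count: 8 + 18 + 4 + 17 + 26 + 23 = 96.
Total exposure: 2 + 3 + 1 + 7 + 7 + 4 = 24 pages.
Posterior: α' = 10 + 96 = 106, β' = 17 + 24 = 41.
Predictive mean over a 9-page window = T·E[λ|data] = 9·106/41 = 954/41.

954/41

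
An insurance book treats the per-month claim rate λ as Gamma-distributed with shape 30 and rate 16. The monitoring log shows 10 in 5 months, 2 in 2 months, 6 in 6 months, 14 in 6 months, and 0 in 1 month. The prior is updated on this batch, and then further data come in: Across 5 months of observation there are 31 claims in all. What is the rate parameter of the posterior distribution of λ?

41

Total count: 10 + 2 + 6 + 14 + 0 = 32.
Total exposure: 5 + 2 + 6 + 6 + 1 = 20 months.
After the first batch: Gamma(30 + 32, 16 + 20) = Gamma(62, 36).
Total count 31 over total exposure 5 months.
After the second batch: Gamma(62 + 31, 36 + 5) = Gamma(93, 41).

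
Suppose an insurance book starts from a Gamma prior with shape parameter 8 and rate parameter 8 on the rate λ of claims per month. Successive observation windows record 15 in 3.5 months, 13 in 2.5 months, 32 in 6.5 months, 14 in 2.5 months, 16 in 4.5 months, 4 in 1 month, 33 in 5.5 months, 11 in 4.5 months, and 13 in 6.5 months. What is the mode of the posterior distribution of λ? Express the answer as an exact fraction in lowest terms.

158/45

Total count: 15 + 13 + 32 + 14 + 16 + 4 + 33 + 11 + 13 = 151.
Total exposure: 3.5 + 2.5 + 6.5 + 2.5 + 4.5 + 1 + 5.5 + 4.5 + 6.5 = 37 months.
The Gamma prior is conjugate for the Poisson rate, so λ | data ~ Gamma(8+151, 8+37) = Gamma(159, 45).
Posterior mode = (α'−1)/β' = 158/45.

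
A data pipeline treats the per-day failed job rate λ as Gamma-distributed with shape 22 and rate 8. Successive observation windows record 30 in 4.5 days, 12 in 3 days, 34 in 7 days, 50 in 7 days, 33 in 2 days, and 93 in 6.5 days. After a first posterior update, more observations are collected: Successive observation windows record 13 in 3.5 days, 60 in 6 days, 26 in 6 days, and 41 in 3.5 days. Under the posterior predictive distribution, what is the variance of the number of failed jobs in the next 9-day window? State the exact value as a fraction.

Total count: 30 + 12 + 34 + 50 + 33 + 93 = 252.
Total exposure: 4.5 + 3 + 7 + 7 + 2 + 6.5 = 30 days.
After the first batch: Gamma(22 + 252, 8 + 30) = Gamma(274, 38).
Total count: 13 + 60 + 26 + 41 = 140.
Total exposure: 3.5 + 6 + 6 + 3.5 = 19 days.
After the second batch: Gamma(274 + 140, 38 + 19) = Gamma(414, 57).
The posterior predictive for a window of length T is Negative Binomial with variance T·α'·(β'+T)/β'² = 9·414·66/3249 = 27324/361.

27324/361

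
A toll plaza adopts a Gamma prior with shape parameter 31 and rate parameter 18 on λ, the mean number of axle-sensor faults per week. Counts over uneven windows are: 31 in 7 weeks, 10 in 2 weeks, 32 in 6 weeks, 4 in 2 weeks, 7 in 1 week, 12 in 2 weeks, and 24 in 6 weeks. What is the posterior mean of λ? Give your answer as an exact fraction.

151/44

Total count: 31 + 10 + 32 + 4 + 7 + 12 + 24 = 120.
Total exposure: 7 + 2 + 6 + 2 + 1 + 2 + 6 = 26 weeks.
Posterior: α' = 31 + 120 = 151, β' = 18 + 26 = 44.
Posterior mean = α'/β' = 151/44.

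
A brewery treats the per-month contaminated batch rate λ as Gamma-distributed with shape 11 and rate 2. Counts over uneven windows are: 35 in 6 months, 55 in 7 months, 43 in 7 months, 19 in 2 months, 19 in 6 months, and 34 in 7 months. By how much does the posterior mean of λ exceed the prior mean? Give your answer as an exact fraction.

25/74

Total count: 35 + 55 + 43 + 19 + 19 + 34 = 205.
Total exposure: 6 + 7 + 7 + 2 + 6 + 7 = 35 months.
Gamma(α, β) with Poisson data over total exposure Σt gives posterior Gamma(α+Σx, β+Σt) = Gamma(216, 37).
Posterior mean = 216/37 = 216/37; prior mean = 11/2 = 11/2. Difference = 216/37 − 11/2 = 25/74.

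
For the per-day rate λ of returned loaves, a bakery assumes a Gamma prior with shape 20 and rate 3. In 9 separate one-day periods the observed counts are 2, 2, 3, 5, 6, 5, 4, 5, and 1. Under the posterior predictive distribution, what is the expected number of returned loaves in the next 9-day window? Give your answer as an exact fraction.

159/4

Total count: 2 + 2 + 3 + 5 + 6 + 5 + 4 + 5 + 1 = 33.
Total exposure: 9 days.
Gamma(α, β) with Poisson data over total exposure Σt gives posterior Gamma(α+Σx, β+Σt) = Gamma(53, 12).
Predictive mean over a 9-day window = T·E[λ|data] = 9·53/12 = 159/4.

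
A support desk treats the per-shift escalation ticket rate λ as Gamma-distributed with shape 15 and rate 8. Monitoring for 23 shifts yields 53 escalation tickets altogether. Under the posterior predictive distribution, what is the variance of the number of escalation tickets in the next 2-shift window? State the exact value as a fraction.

Total count 53 over total exposure 23 shifts.
Gamma(α, β) with Poisson data over total exposure Σt gives posterior Gamma(α+Σx, β+Σt) = Gamma(68, 31).
The posterior predictive for a window of length T is Negative Binomial with variance T·α'·(β'+T)/β'² = 2·68·33/961 = 4488/961.

4488/961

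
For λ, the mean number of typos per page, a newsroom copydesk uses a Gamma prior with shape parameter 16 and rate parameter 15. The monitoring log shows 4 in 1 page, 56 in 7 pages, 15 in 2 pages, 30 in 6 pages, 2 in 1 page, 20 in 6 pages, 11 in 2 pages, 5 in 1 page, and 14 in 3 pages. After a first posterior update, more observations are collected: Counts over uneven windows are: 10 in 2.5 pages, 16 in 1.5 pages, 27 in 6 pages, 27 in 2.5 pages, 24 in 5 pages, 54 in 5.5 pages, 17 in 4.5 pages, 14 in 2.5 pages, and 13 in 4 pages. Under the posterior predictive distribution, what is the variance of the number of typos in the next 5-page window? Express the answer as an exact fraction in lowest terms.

Total count: 4 + 56 + 15 + 30 + 2 + 20 + 11 + 5 + 14 = 157.
Total exposure: 1 + 7 + 2 + 6 + 1 + 6 + 2 + 1 + 3 = 29 pages.
After the first batch: Gamma(16 + 157, 15 + 29) = Gamma(173, 44).
Total count: 10 + 16 + 27 + 27 + 24 + 54 + 17 + 14 + 13 = 202.
Total exposure: 2.5 + 1.5 + 6 + 2.5 + 5 + 5.5 + 4.5 + 2.5 + 4 = 34 pages.
After the second batch: Gamma(173 + 202, 44 + 34) = Gamma(375, 78).
The posterior predictive for a window of length T is Negative Binomial with variance T·α'·(β'+T)/β'² = 5·375·83/6084 = 51875/2028.

51875/2028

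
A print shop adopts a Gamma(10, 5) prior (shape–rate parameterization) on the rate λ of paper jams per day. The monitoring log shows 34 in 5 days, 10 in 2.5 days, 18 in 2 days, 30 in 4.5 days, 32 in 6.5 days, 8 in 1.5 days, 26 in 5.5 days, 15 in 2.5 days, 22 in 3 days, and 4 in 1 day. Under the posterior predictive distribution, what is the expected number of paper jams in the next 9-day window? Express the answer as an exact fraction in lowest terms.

627/13

Total count: 34 + 10 + 18 + 30 + 32 + 8 + 26 + 15 + 22 + 4 = 199.
Total exposure: 5 + 2.5 + 2 + 4.5 + 6.5 + 1.5 + 5.5 + 2.5 + 3 + 1 = 34 days.
The Gamma prior is conjugate for the Poisson rate, so λ | data ~ Gamma(10+199, 5+34) = Gamma(209, 39).
Predictive mean over a 9-day window = T·E[λ|data] = 9·209/39 = 627/13.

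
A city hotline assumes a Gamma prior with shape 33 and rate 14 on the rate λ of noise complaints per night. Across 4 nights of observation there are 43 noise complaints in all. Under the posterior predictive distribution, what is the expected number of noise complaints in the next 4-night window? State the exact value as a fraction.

Total count 43 over total exposure 4 nights.
The Gamma prior is conjugate for the Poisson rate, so λ | data ~ Gamma(33+43, 14+4) = Gamma(76, 18).
Predictive mean over a 4-night window = T·E[λ|data] = 4·76/18 = 152/9.

152/9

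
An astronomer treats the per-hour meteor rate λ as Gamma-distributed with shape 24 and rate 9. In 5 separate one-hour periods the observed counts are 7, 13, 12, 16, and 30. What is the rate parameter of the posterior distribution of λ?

Total count: 7 + 13 + 12 + 16 + 30 = 78.
Total exposure: 5 hours.
The Gamma prior is conjugate for the Poisson rate, so λ | data ~ Gamma(24+78, 9+5) = Gamma(102, 14).

14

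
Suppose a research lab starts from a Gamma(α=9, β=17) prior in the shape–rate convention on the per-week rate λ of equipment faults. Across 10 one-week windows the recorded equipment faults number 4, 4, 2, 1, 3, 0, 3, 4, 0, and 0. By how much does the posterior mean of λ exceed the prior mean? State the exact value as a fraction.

89/153

Total count: 4 + 4 + 2 + 1 + 3 + 0 + 3 + 4 + 0 + 0 = 21.
Total exposure: 10 weeks.
Conjugate update: add total count to the shape and total exposure to the rate, giving Gamma(30, 27).
Posterior mean = 30/27 = 10/9; prior mean = 9/17 = 9/17. Difference = 10/9 − 9/17 = 89/153.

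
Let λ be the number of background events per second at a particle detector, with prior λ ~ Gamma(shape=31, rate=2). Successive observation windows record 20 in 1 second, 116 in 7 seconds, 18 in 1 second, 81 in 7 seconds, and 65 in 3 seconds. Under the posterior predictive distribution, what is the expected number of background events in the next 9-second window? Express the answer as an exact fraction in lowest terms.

993/7

Total count: 20 + 116 + 18 + 81 + 65 = 300.
Total exposure: 1 + 7 + 1 + 7 + 3 = 19 seconds.
By Gamma–Poisson conjugacy, the posterior is Gamma(α + Σx, β + Σt) = Gamma(31 + 300, 2 + 19) = Gamma(331, 21).
Predictive mean over a 9-second window = T·E[λ|data] = 9·331/21 = 993/7.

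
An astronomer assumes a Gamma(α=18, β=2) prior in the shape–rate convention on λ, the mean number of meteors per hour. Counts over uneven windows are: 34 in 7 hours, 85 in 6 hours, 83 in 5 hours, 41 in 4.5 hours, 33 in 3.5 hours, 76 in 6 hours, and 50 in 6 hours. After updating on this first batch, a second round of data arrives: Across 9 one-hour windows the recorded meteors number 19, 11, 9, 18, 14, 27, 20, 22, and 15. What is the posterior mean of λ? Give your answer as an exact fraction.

575/49

Total count: 34 + 85 + 83 + 41 + 33 + 76 + 50 = 402.
Total exposure: 7 + 6 + 5 + 4.5 + 3.5 + 6 + 6 = 38 hours.
After the first batch: Gamma(18 + 402, 2 + 38) = Gamma(420, 40).
Total count: 19 + 11 + 9 + 18 + 14 + 27 + 20 + 22 + 15 = 155.
Total exposure: 9 hours.
After the second batch: Gamma(420 + 155, 40 + 9) = Gamma(575, 49).
Posterior mean = α'/β' = 575/49.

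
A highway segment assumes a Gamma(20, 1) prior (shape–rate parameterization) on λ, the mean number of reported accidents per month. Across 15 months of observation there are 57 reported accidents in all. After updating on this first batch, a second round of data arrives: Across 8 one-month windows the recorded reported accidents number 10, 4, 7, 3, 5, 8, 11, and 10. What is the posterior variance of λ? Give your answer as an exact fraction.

Total count 57 over total exposure 15 months.
After the first batch: Gamma(20 + 57, 1 + 15) = Gamma(77, 16).
Total count: 10 + 4 + 7 + 3 + 5 + 8 + 11 + 10 = 58.
Total exposure: 8 months.
After the second batch: Gamma(77 + 58, 16 + 8) = Gamma(135, 24).
Posterior variance = α'/β'² = 135/576 = 15/64.

15/64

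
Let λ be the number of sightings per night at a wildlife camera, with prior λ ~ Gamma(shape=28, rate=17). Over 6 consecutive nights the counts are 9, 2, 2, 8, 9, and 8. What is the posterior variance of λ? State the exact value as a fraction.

Total count: 9 + 2 + 2 + 8 + 9 + 8 = 38.
Total exposure: 6 nights.
The Gamma prior is conjugate for the Poisson rate, so λ | data ~ Gamma(28+38, 17+6) = Gamma(66, 23).
Posterior variance = α'/β'² = 66/529.

66/529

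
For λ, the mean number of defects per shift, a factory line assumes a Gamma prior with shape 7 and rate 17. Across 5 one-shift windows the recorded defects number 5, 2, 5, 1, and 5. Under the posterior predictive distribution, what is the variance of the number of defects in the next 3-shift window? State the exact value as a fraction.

1875/484

Total count: 5 + 2 + 5 + 1 + 5 = 18.
Total exposure: 5 shifts.
Conjugate update: add total count to the shape and total exposure to the rate, giving Gamma(25, 22).
The posterior predictive for a window of length T is Negative Binomial with variance T·α'·(β'+T)/β'² = 3·25·25/484 = 1875/484.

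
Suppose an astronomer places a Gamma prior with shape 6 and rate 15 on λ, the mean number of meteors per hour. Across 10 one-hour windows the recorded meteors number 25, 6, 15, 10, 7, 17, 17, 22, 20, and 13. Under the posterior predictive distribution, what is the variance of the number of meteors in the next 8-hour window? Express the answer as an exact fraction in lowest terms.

Total count: 25 + 6 + 15 + 10 + 7 + 17 + 17 + 22 + 20 + 13 = 152.
Total exposure: 10 hours.
Conjugate update: add total count to the shape and total exposure to the rate, giving Gamma(158, 25).
The posterior predictive for a window of length T is Negative Binomial with variance T·α'·(β'+T)/β'² = 8·158·33/625 = 41712/625.

41712/625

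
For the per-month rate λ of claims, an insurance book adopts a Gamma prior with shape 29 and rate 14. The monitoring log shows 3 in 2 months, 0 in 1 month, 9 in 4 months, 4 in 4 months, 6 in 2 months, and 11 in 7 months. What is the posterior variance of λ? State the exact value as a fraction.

31/578

Total count: 3 + 0 + 9 + 4 + 6 + 11 = 33.
Total exposure: 2 + 1 + 4 + 4 + 2 + 7 = 20 months.
The Gamma prior is conjugate for the Poisson rate, so λ | data ~ Gamma(29+33, 14+20) = Gamma(62, 34).
Posterior variance = α'/β'² = 62/1156 = 31/578.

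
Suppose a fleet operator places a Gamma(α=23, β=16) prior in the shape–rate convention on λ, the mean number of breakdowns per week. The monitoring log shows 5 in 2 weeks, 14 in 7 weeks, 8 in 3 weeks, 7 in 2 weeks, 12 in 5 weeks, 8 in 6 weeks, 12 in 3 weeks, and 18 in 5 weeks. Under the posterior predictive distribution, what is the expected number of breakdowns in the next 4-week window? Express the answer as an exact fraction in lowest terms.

Total count: 5 + 14 + 8 + 7 + 12 + 8 + 12 + 18 = 84.
Total exposure: 2 + 7 + 3 + 2 + 5 + 6 + 3 + 5 = 33 weeks.
The Gamma prior is conjugate for the Poisson rate, so λ | data ~ Gamma(23+84, 16+33) = Gamma(107, 49).
Predictive mean over a 4-week window = T·E[λ|data] = 4·107/49 = 428/49.

428/49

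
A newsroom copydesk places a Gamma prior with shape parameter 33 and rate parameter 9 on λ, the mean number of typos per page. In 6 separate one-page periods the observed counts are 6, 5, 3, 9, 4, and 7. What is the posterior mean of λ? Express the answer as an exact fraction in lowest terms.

Total count: 6 + 5 + 3 + 9 + 4 + 7 = 34.
Total exposure: 6 pages.
Conjugate update: add total count to the shape and total exposure to the rate, giving Gamma(67, 15).
Posterior mean = α'/β' = 67/15.

67/15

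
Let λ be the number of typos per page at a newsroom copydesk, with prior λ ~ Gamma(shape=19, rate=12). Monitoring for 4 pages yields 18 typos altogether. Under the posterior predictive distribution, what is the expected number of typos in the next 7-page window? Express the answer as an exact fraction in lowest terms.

Total count 18 over total exposure 4 pages.
Posterior: α' = 19 + 18 = 37, β' = 12 + 4 = 16.
Predictive mean over a 7-page window = T·E[λ|data] = 7·37/16 = 259/16.

259/16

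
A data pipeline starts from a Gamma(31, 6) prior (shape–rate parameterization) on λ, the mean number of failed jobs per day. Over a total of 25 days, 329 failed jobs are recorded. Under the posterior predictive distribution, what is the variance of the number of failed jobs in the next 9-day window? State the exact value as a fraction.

Total count 329 over total exposure 25 days.
Gamma(α, β) with Poisson data over total exposure Σt gives posterior Gamma(α+Σx, β+Σt) = Gamma(360, 31).
The posterior predictive for a window of length T is Negative Binomial with variance T·α'·(β'+T)/β'² = 9·360·40/961 = 129600/961.

129600/961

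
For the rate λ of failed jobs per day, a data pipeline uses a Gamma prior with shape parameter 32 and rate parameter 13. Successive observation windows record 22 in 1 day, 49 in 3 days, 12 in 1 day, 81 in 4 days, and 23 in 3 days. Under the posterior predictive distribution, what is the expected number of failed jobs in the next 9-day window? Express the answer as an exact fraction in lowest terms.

Total count: 22 + 49 + 12 + 81 + 23 = 187.
Total exposure: 1 + 3 + 1 + 4 + 3 = 12 days.
By Gamma–Poisson conjugacy, the posterior is Gamma(α + Σx, β + Σt) = Gamma(32 + 187, 13 + 12) = Gamma(219, 25).
Predictive mean over a 9-day window = T·E[λ|data] = 9·219/25 = 1971/25.

1971/25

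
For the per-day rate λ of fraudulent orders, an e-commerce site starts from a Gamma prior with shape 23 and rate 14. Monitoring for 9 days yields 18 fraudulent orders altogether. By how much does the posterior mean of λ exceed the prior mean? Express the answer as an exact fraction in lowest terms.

45/322

Total count 18 over total exposure 9 days.
The Gamma prior is conjugate for the Poisson rate, so λ | data ~ Gamma(23+18, 14+9) = Gamma(41, 23).
Posterior mean = 41/23 = 41/23; prior mean = 23/14 = 23/14. Difference = 41/23 − 23/14 = 45/322.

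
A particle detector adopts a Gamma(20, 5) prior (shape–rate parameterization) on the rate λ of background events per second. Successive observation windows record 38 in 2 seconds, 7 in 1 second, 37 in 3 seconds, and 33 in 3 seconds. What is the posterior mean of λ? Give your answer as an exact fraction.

135/14

Total count: 38 + 7 + 37 + 33 = 115.
Total exposure: 2 + 1 + 3 + 3 = 9 seconds.
Gamma(α, β) with Poisson data over total exposure Σt gives posterior Gamma(α+Σx, β+Σt) = Gamma(135, 14).
Posterior mean = α'/β' = 135/14.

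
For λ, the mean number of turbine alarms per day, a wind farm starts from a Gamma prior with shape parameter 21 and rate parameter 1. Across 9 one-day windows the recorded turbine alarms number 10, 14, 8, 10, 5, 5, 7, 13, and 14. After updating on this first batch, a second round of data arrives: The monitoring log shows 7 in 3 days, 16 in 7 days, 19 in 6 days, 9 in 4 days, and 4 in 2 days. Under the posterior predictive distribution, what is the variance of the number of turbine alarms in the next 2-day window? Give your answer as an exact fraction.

1377/128

Total count: 10 + 14 + 8 + 10 + 5 + 5 + 7 + 13 + 14 = 86.
Total exposure: 9 days.
After the first batch: Gamma(21 + 86, 1 + 9) = Gamma(107, 10).
Total count: 7 + 16 + 19 + 9 + 4 = 55.
Total exposure: 3 + 7 + 6 + 4 + 2 = 22 days.
After the second batch: Gamma(107 + 55, 10 + 22) = Gamma(162, 32).
The posterior predictive for a window of length T is Negative Binomial with variance T·α'·(β'+T)/β'² = 2·162·34/1024 = 1377/128.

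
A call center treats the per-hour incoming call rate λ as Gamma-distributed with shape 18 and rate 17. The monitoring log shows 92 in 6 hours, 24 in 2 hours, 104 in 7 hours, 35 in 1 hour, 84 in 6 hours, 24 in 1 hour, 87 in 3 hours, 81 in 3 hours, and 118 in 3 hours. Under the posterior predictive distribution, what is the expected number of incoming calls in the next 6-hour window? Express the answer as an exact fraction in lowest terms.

Total count: 92 + 24 + 104 + 35 + 84 + 24 + 87 + 81 + 118 = 649.
Total exposure: 6 + 2 + 7 + 1 + 6 + 1 + 3 + 3 + 3 = 32 hours.
Posterior: α' = 18 + 649 = 667, β' = 17 + 32 = 49.
Predictive mean over a 6-hour window = T·E[λ|data] = 6·667/49 = 4002/49.

4002/49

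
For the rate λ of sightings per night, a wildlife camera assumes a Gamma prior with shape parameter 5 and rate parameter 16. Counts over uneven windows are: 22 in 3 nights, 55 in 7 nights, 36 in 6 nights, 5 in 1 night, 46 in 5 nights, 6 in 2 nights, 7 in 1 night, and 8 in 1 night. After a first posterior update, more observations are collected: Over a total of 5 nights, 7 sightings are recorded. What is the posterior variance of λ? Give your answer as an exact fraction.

197/2209

Total count: 22 + 55 + 36 + 5 + 46 + 6 + 7 + 8 = 185.
Total exposure: 3 + 7 + 6 + 1 + 5 + 2 + 1 + 1 = 26 nights.
After the first batch: Gamma(5 + 185, 16 + 26) = Gamma(190, 42).
Total count 7 over total exposure 5 nights.
After the second batch: Gamma(190 + 7, 42 + 5) = Gamma(197, 47).
Posterior variance = α'/β'² = 197/2209.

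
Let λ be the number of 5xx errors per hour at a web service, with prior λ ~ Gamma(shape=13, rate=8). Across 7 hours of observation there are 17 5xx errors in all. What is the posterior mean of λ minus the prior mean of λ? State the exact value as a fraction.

Total count 17 over total exposure 7 hours.
Conjugate update: add total count to the shape and total exposure to the rate, giving Gamma(30, 15).
Posterior mean = 30/15 = 2; prior mean = 13/8 = 13/8. Difference = 2 − 13/8 = 3/8.

3/8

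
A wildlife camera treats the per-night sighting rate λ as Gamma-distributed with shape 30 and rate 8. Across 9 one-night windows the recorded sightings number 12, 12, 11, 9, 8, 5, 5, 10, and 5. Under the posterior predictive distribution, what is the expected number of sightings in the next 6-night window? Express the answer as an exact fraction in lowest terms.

642/17

Total count: 12 + 12 + 11 + 9 + 8 + 5 + 5 + 10 + 5 = 77.
Total exposure: 9 nights.
Gamma(α, β) with Poisson data over total exposure Σt gives posterior Gamma(α+Σx, β+Σt) = Gamma(107, 17).
Predictive mean over a 6-night window = T·E[λ|data] = 6·107/17 = 642/17.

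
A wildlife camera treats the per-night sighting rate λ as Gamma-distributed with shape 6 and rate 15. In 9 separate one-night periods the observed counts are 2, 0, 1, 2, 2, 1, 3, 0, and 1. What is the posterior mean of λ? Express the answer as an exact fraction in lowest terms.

Total count: 2 + 0 + 1 + 2 + 2 + 1 + 3 + 0 + 1 = 12.
Total exposure: 9 nights.
Gamma(α, β) with Poisson data over total exposure Σt gives posterior Gamma(α+Σx, β+Σt) = Gamma(18, 24).
Posterior mean = α'/β' = 18/24 = 3/4.

3/4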